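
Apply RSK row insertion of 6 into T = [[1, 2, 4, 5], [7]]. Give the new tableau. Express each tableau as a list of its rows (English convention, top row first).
[[1, 2, 4, 5, 6], [7]]

6 is larger than every entry of row 1, so it is appended to row 1. The new tableau is [[1, 2, 4, 5, 6], [7]].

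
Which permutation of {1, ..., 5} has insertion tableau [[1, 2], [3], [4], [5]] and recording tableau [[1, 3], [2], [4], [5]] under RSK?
5 1 4 3 2

Reverse the RSK construction: for i from n down to 1, find the cell of Q containing i, remove the entry at that cell from P, and reverse-bump it up through P; the value ejected from row 1 is w(i).

Step i=5: Q has 5 at row 4, column 1; remove 5 from row 4 of P and reverse-bump: 5 enters row 3 and ejects 4; 4 enters row 2 and ejects 3; 3 enters row 1 and ejects 2. So w(5) = 2. P is now [[1, 3], [4], [5]].
Step i=4: Q has 4 at row 3, column 1; remove 5 from row 3 of P and reverse-bump: 5 enters row 2 and ejects 4; 4 enters row 1 and ejects 3. So w(4) = 3. P is now [[1, 4], [5]].
Step i=3: Q has 3 at row 1, column 2; remove that cell from P, ejecting 4. So w(3) = 4. P is now [[1], [5]].
Step i=2: Q has 2 at row 2, column 1; remove 5 from row 2 of P and reverse-bump: 5 enters row 1 and ejects 1. So w(2) = 1. P is now [[5]].
Step i=1: Q has 1 at row 1, column 1; remove that cell from P, ejecting 5. So w(1) = 5. P is now [].

So w = 5 1 4 3 2.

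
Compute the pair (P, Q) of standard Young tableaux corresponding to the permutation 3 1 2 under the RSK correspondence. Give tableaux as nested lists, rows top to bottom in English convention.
P = [[1, 2], [3]], Q = [[1, 3], [2]]

Insert each entry of the permutation into P by Schensted row insertion, recording in Q the position of each new cell.

Insert 3: appended to row 1. P = [[3]].
Insert 1: 1 bumps 3 from row 1; 3 starts row 2. P = [[1], [3]].
Insert 2: appended to row 1. P = [[1, 2], [3]].

So P = [[1, 2], [3]], Q = [[1, 3], [2]].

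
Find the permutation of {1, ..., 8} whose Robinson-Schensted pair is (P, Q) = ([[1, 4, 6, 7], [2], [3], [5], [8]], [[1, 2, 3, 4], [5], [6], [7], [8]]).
3 5 6 8 7 4 2 1

Reverse RSK: for i = n, n-1, ..., 1, locate i in Q, remove the corresponding corner cell from P, and reverse-bump its entry up through P; the value ejected from row 1 is w(i).

So w = 3 5 6 8 7 4 2 1.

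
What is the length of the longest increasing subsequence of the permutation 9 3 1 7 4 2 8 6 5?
3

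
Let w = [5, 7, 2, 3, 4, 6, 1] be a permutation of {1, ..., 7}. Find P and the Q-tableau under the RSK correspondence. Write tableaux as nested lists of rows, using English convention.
Insert each entry of the permutation into P by Schensted row insertion, recording in Q the position of each new cell.

Insert 5: appended to row 1. P = [[5]].
Insert 7: appended to row 1. P = [[5, 7]].
Insert 2: 2 bumps 5 from row 1; 5 starts row 2. P = [[2, 7], [5]].
Insert 3: 3 bumps 7 from row 1; 7 appends to row 2. P = [[2, 3], [5, 7]].
Insert 4: appended to row 1. P = [[2, 3, 4], [5, 7]].
Insert 6: appended to row 1. P = [[2, 3, 4, 6], [5, 7]].
Insert 1: 1 bumps 2 from row 1; 2 bumps 5 from row 2; 5 starts row 3. P = [[1, 3, 4, 6], [2, 7], [5]].

So P = [[1, 3, 4, 6], [2, 7], [5]], Q = [[1, 2, 5, 6], [3, 4], [7]].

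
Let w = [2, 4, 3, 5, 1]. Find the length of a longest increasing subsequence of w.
3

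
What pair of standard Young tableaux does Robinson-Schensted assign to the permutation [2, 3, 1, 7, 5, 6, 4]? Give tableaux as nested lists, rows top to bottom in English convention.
Insert each entry of the permutation into P by Schensted row insertion, recording in Q the position of each new cell.

Insert 2: appended to row 1. P = [[2]].
Insert 3: appended to row 1. P = [[2, 3]].
Insert 1: 1 bumps 2 from row 1; 2 starts row 2. P = [[1, 3], [2]].
Insert 7: appended to row 1. P = [[1, 3, 7], [2]].
Insert 5: 5 bumps 7 from row 1; 7 appends to row 2. P = [[1, 3, 5], [2, 7]].
Insert 6: appended to row 1. P = [[1, 3, 5, 6], [2, 7]].
Insert 4: 4 bumps 5 from row 1; 5 bumps 7 from row 2; 7 starts row 3. P = [[1, 3, 4, 6], [2, 5], [7]].

So P = [[1, 3, 4, 6], [2, 5], [7]], Q = [[1, 2, 4, 6], [3, 5], [7]].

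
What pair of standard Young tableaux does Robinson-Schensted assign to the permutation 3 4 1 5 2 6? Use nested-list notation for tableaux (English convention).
P = [[1, 2, 5, 6], [3, 4]], Q = [[1, 2, 4, 6], [3, 5]]

Insert each entry of the permutation into P by Schensted row insertion, recording in Q the position of each new cell.

After inserting 3: P = [[3]].
After inserting 4: P = [[3, 4]].
After inserting 1: P = [[1, 4], [3]].
After inserting 5: P = [[1, 4, 5], [3]].
After inserting 2: P = [[1, 2, 5], [3, 4]].
After inserting 6: P = [[1, 2, 5, 6], [3, 4]].

So P = [[1, 2, 5, 6], [3, 4]], Q = [[1, 2, 4, 6], [3, 5]].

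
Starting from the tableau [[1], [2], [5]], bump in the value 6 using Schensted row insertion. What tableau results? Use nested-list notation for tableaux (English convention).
6 is larger than every entry of row 1, so it is appended to row 1. The new tableau is [[1, 6], [2], [5]].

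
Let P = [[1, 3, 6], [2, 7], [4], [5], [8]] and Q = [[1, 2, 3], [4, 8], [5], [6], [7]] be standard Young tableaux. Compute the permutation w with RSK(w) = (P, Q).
2 5 8 7 4 3 1 6

Reverse RSK: for i = n, n-1, ..., 1, locate i in Q, remove the corresponding corner cell from P, and reverse-bump its entry up through P; the value ejected from row 1 is w(i).

So w = 2 5 8 7 4 3 1 6.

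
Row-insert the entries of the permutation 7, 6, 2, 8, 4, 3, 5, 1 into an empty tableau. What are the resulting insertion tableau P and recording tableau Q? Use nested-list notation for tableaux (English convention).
P = [[1, 3, 5], [2, 8], [4], [6], [7]], Q = [[1, 4, 7], [2, 5], [3], [6], [8]]

Insert each entry of the permutation into P by Schensted row insertion, recording in Q the position of each new cell.

Insert 7: appended to row 1. P = [[7]].
Insert 6: 6 bumps 7 from row 1; 7 starts row 2. P = [[6], [7]].
Insert 2: 2 bumps 6 from row 1; 6 bumps 7 from row 2; 7 starts row 3. P = [[2], [6], [7]].
Insert 8: appended to row 1. P = [[2, 8], [6], [7]].
Insert 4: 4 bumps 8 from row 1; 8 appends to row 2. P = [[2, 4], [6, 8], [7]].
Insert 3: 3 bumps 4 from row 1; 4 bumps 6 from row 2; 6 bumps 7 from row 3; 7 starts row 4. P = [[2, 3], [4, 8], [6], [7]].
Insert 5: appended to row 1. P = [[2, 3, 5], [4, 8], [6], [7]].
Insert 1: 1 bumps 2 from row 1; 2 bumps 4 from row 2; 4 bumps 6 from row 3; 6 bumps 7 from row 4; 7 starts row 5. P = [[1, 3, 5], [2, 8], [4], [6], [7]].

So P = [[1, 3, 5], [2, 8], [4], [6], [7]], Q = [[1, 4, 7], [2, 5], [3], [6], [8]].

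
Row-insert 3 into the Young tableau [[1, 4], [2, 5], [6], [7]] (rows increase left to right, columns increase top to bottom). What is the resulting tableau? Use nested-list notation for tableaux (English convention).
In row 1, 3 replaces 4 (the leftmost entry greater than 3); 4 is bumped to row 2. In row 2, 4 replaces 5 (the leftmost entry greater than 4); 5 is bumped to row 3. In row 3, 5 replaces 6 (the leftmost entry greater than 5); 6 is bumped to row 4. In row 4, 6 replaces 7 (the leftmost entry greater than 6); 7 is bumped to row 5. 7 starts a new row 5. The new tableau is [[1, 3], [2, 4], [5], [6], [7]].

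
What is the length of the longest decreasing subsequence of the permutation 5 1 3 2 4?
3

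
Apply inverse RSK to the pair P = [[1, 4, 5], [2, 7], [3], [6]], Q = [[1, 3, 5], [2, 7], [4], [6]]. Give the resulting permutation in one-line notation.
Reverse RSK: for i = n, n-1, ..., 1, locate i in Q, remove the corresponding corner cell from P, and reverse-bump its entry up through P; the value ejected from row 1 is w(i).

So w = 6 3 4 2 7 1 5.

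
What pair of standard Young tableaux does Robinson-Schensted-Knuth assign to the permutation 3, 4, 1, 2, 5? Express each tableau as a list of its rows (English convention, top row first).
Insert each entry of the permutation into P by Schensted row insertion, recording in Q the position of each new cell.

After inserting 3: P = [[3]].
After inserting 4: P = [[3, 4]].
After inserting 1: P = [[1, 4], [3]].
After inserting 2: P = [[1, 2], [3, 4]].
After inserting 5: P = [[1, 2, 5], [3, 4]].

So P = [[1, 2, 5], [3, 4]], Q = [[1, 2, 5], [3, 4]].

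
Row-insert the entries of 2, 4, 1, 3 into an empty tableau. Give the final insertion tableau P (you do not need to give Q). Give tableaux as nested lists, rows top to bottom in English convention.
Insert 2: appended to row 1. P = [[2]].
Insert 4: appended to row 1. P = [[2, 4]].
Insert 1: 1 bumps 2 from row 1; 2 starts row 2. P = [[1, 4], [2]].
Insert 3: 3 bumps 4 from row 1; 4 appends to row 2. P = [[1, 3], [2, 4]].

So P = [[1, 3], [2, 4]].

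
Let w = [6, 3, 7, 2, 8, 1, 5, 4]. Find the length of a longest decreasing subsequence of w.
4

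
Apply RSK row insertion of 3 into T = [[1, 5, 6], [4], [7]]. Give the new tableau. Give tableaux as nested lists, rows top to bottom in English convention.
[[1, 3, 6], [4, 5], [7]]

In row 1, 3 replaces 5 (the leftmost entry greater than 3); 5 is bumped to row 2. 5 is appended to row 2. The new tableau is [[1, 3, 6], [4, 5], [7]].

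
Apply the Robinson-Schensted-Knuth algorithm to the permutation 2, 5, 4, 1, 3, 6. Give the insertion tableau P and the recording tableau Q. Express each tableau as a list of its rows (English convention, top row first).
P = [[1, 3, 6], [2, 4], [5]], Q = [[1, 2, 6], [3, 5], [4]]

Insert each entry of the permutation into P by Schensted row insertion, recording in Q the position of each new cell.

Insert 2: appended to row 1. P = [[2]].
Insert 5: appended to row 1. P = [[2, 5]].
Insert 4: 4 bumps 5 from row 1; 5 starts row 2. P = [[2, 4], [5]].
Insert 1: 1 bumps 2 from row 1; 2 bumps 5 from row 2; 5 starts row 3. P = [[1, 4], [2], [5]].
Insert 3: 3 bumps 4 from row 1; 4 appends to row 2. P = [[1, 3], [2, 4], [5]].
Insert 6: appended to row 1. P = [[1, 3, 6], [2, 4], [5]].

So P = [[1, 3, 6], [2, 4], [5]], Q = [[1, 2, 6], [3, 5], [4]].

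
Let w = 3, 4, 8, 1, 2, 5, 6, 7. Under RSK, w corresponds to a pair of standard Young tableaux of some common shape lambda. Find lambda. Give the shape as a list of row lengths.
Row-insert each entry into an empty tableau.

After inserting 3: P = [[3]].
After inserting 4: P = [[3, 4]].
After inserting 8: P = [[3, 4, 8]].
After inserting 1: P = [[1, 4, 8], [3]].
After inserting 2: P = [[1, 2, 8], [3, 4]].
After inserting 5: P = [[1, 2, 5], [3, 4, 8]].
After inserting 6: P = [[1, 2, 5, 6], [3, 4, 8]].
After inserting 7: P = [[1, 2, 5, 6, 7], [3, 4, 8]].

The final insertion tableau P = [[1, 2, 5, 6, 7], [3, 4, 8]] has shape [5, 3].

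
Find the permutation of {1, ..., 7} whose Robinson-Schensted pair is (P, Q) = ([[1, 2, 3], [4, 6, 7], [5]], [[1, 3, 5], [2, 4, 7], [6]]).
Reverse the RSK construction: for i from n down to 1, find the cell of Q containing i, remove the entry at that cell from P, and reverse-bump it up through P; the value ejected from row 1 is w(i).

Step i=7: Q has 7 at row 2, column 3; remove 7 from row 2 of P and reverse-bump: 7 enters row 1 and ejects 3. So w(7) = 3. P is now [[1, 2, 7], [4, 6], [5]].
Step i=6: Q has 6 at row 3, column 1; remove 5 from row 3 of P and reverse-bump: 5 enters row 2 and ejects 4; 4 enters row 1 and ejects 2. So w(6) = 2. P is now [[1, 4, 7], [5, 6]].
Step i=5: Q has 5 at row 1, column 3; remove that cell from P, ejecting 7. So w(5) = 7. P is now [[1, 4], [5, 6]].
Step i=4: Q has 4 at row 2, column 2; remove 6 from row 2 of P and reverse-bump: 6 enters row 1 and ejects 4. So w(4) = 4. P is now [[1, 6], [5]].
Step i=3: Q has 3 at row 1, column 2; remove that cell from P, ejecting 6. So w(3) = 6. P is now [[1], [5]].
Step i=2: Q has 2 at row 2, column 1; remove 5 from row 2 of P and reverse-bump: 5 enters row 1 and ejects 1. So w(2) = 1. P is now [[5]].
Step i=1: Q has 1 at row 1, column 1; remove that cell from P, ejecting 5. So w(1) = 5. P is now [].

So w = 5 1 6 4 7 2 3.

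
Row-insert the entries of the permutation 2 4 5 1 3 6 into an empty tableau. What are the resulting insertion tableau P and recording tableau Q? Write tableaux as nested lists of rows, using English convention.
Insert each entry of the permutation into P by Schensted row insertion, recording in Q the position of each new cell.

Insert 2: appended to row 1. P = [[2]], Q = [[1]].
Insert 4: appended to row 1. P = [[2, 4]], Q = [[1, 2]].
Insert 5: appended to row 1. P = [[2, 4, 5]], Q = [[1, 2, 3]].
Insert 1: 1 bumps 2 from row 1; 2 starts row 2. P = [[1, 4, 5], [2]], Q = [[1, 2, 3], [4]].
Insert 3: 3 bumps 4 from row 1; 4 appends to row 2. P = [[1, 3, 5], [2, 4]], Q = [[1, 2, 3], [4, 5]].
Insert 6: appended to row 1. P = [[1, 3, 5, 6], [2, 4]], Q = [[1, 2, 3, 6], [4, 5]].

So P = [[1, 3, 5, 6], [2, 4]], Q = [[1, 2, 3, 6], [4, 5]].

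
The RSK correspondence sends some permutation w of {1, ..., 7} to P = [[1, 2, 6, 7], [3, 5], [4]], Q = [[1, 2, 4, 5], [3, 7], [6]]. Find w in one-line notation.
4 5 3 6 7 1 2

Reverse the RSK construction: for i from n down to 1, find the cell of Q containing i, remove the entry at that cell from P, and reverse-bump it up through P; the value ejected from row 1 is w(i).

Step i=7: Q has 7 at row 2, column 2; remove 5 from row 2 of P and reverse-bump: 5 enters row 1 and ejects 2. So w(7) = 2. P is now [[1, 5, 6, 7], [3], [4]].
Step i=6: Q has 6 at row 3, column 1; remove 4 from row 3 of P and reverse-bump: 4 enters row 2 and ejects 3; 3 enters row 1 and ejects 1. So w(6) = 1. P is now [[3, 5, 6, 7], [4]].
Step i=5: Q has 5 at row 1, column 4; remove that cell from P, ejecting 7. So w(5) = 7. P is now [[3, 5, 6], [4]].
Step i=4: Q has 4 at row 1, column 3; remove that cell from P, ejecting 6. So w(4) = 6. P is now [[3, 5], [4]].
Step i=3: Q has 3 at row 2, column 1; remove 4 from row 2 of P and reverse-bump: 4 enters row 1 and ejects 3. So w(3) = 3. P is now [[4, 5]].
Step i=2: Q has 2 at row 1, column 2; remove that cell from P, ejecting 5. So w(2) = 5. P is now [[4]].
Step i=1: Q has 1 at row 1, column 1; remove that cell from P, ejecting 4. So w(1) = 4. P is now [].

So w = 4 5 3 6 7 1 2.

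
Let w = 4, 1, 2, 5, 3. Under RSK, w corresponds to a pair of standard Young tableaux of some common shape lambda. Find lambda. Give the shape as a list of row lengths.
Row-insert each entry into an empty tableau.

After inserting 4: P = [[4]].
After inserting 1: P = [[1], [4]].
After inserting 2: P = [[1, 2], [4]].
After inserting 5: P = [[1, 2, 5], [4]].
After inserting 3: P = [[1, 2, 3], [4, 5]].

The final insertion tableau P = [[1, 2, 3], [4, 5]] has shape [3, 2].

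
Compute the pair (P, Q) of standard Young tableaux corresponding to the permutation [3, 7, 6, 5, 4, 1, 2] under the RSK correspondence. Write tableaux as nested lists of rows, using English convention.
P = [[1, 2], [3, 4], [5], [6], [7]], Q = [[1, 2], [3, 7], [4], [5], [6]]

Insert each entry of the permutation into P by Schensted row insertion, recording in Q the position of each new cell.

Insert 3: appended to row 1. P = [[3]].
Insert 7: appended to row 1. P = [[3, 7]].
Insert 6: 6 bumps 7 from row 1; 7 starts row 2. P = [[3, 6], [7]].
Insert 5: 5 bumps 6 from row 1; 6 bumps 7 from row 2; 7 starts row 3. P = [[3, 5], [6], [7]].
Insert 4: 4 bumps 5 from row 1; 5 bumps 6 from row 2; 6 bumps 7 from row 3; 7 starts row 4. P = [[3, 4], [5], [6], [7]].
Insert 1: 1 bumps 3 from row 1; 3 bumps 5 from row 2; 5 bumps 6 from row 3; 6 bumps 7 from row 4; 7 starts row 5. P = [[1, 4], [3], [5], [6], [7]].
Insert 2: 2 bumps 4 from row 1; 4 appends to row 2. P = [[1, 2], [3, 4], [5], [6], [7]].

So P = [[1, 2], [3, 4], [5], [6], [7]], Q = [[1, 2], [3, 7], [4], [5], [6]].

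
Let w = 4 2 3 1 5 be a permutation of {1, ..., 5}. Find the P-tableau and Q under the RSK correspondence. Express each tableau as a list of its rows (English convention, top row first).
Insert each entry of the permutation into P by Schensted row insertion, recording in Q the position of each new cell.

Insert 4: appended to row 1. P = [[4]].
Insert 2: 2 bumps 4 from row 1; 4 starts row 2. P = [[2], [4]].
Insert 3: appended to row 1. P = [[2, 3], [4]].
Insert 1: 1 bumps 2 from row 1; 2 bumps 4 from row 2; 4 starts row 3. P = [[1, 3], [2], [4]].
Insert 5: appended to row 1. P = [[1, 3, 5], [2], [4]].

So P = [[1, 3, 5], [2], [4]], Q = [[1, 3, 5], [2], [4]].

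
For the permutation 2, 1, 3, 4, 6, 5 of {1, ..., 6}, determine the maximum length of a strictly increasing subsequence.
4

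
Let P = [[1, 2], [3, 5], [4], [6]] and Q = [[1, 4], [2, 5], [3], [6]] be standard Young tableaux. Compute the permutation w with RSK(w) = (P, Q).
Reverse the RSK construction: for i from n down to 1, find the cell of Q containing i, remove the entry at that cell from P, and reverse-bump it up through P; the value ejected from row 1 is w(i).

Step i=6: Q has 6 at row 4, column 1; remove 6 from row 4 of P and reverse-bump: 6 enters row 3 and ejects 4; 4 enters row 2 and ejects 3; 3 enters row 1 and ejects 2. So w(6) = 2. P is now [[1, 3], [4, 5], [6]].
Step i=5: Q has 5 at row 2, column 2; remove 5 from row 2 of P and reverse-bump: 5 enters row 1 and ejects 3. So w(5) = 3. P is now [[1, 5], [4], [6]].
Step i=4: Q has 4 at row 1, column 2; remove that cell from P, ejecting 5. So w(4) = 5. P is now [[1], [4], [6]].
Step i=3: Q has 3 at row 3, column 1; remove 6 from row 3 of P and reverse-bump: 6 enters row 2 and ejects 4; 4 enters row 1 and ejects 1. So w(3) = 1. P is now [[4], [6]].
Step i=2: Q has 2 at row 2, column 1; remove 6 from row 2 of P and reverse-bump: 6 enters row 1 and ejects 4. So w(2) = 4. P is now [[6]].
Step i=1: Q has 1 at row 1, column 1; remove that cell from P, ejecting 6. So w(1) = 6. P is now [].

So w = 6 4 1 5 3 2.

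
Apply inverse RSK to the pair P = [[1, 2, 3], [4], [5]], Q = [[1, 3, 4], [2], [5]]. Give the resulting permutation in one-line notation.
Reverse RSK: for i = n, n-1, ..., 1, locate i in Q, remove the corresponding corner cell from P, and reverse-bump its entry up through P; the value ejected from row 1 is w(i).

So w = 5 1 2 4 3.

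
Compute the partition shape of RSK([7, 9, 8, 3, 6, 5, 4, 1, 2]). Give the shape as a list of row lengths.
RSK row insertion gives P = [[1, 2], [3, 4], [5, 8], [6], [7], [9]], which has shape [2, 2, 2, 1, 1, 1].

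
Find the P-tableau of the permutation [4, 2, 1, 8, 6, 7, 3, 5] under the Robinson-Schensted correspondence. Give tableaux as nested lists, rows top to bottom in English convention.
P = [[1, 3, 5], [2, 6, 7], [4, 8]]

Insert 4: appended to row 1. P = [[4]].
Insert 2: 2 bumps 4 from row 1; 4 starts row 2. P = [[2], [4]].
Insert 1: 1 bumps 2 from row 1; 2 bumps 4 from row 2; 4 starts row 3. P = [[1], [2], [4]].
Insert 8: appended to row 1. P = [[1, 8], [2], [4]].
Insert 6: 6 bumps 8 from row 1; 8 appends to row 2. P = [[1, 6], [2, 8], [4]].
Insert 7: appended to row 1. P = [[1, 6, 7], [2, 8], [4]].
Insert 3: 3 bumps 6 from row 1; 6 bumps 8 from row 2; 8 appends to row 3. P = [[1, 3, 7], [2, 6], [4, 8]].
Insert 5: 5 bumps 7 from row 1; 7 appends to row 2. P = [[1, 3, 5], [2, 6, 7], [4, 8]].

So P = [[1, 3, 5], [2, 6, 7], [4, 8]].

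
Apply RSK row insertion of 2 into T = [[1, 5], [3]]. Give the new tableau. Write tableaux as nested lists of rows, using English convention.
In row 1, 2 replaces 5 (the leftmost entry greater than 2); 5 is bumped to row 2. 5 is appended to row 2. The new tableau is [[1, 2], [3, 5]].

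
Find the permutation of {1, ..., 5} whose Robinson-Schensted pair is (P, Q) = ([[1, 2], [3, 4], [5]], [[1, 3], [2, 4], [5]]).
Reverse the RSK construction: for i from n down to 1, find the cell of Q containing i, remove the entry at that cell from P, and reverse-bump it up through P; the value ejected from row 1 is w(i).

Step i=5: Q has 5 at row 3, column 1; remove 5 from row 3 of P and reverse-bump: 5 enters row 2 and ejects 4; 4 enters row 1 and ejects 2. So w(5) = 2. P is now [[1, 4], [3, 5]].
Step i=4: Q has 4 at row 2, column 2; remove 5 from row 2 of P and reverse-bump: 5 enters row 1 and ejects 4. So w(4) = 4. P is now [[1, 5], [3]].
Step i=3: Q has 3 at row 1, column 2; remove that cell from P, ejecting 5. So w(3) = 5. P is now [[1], [3]].
Step i=2: Q has 2 at row 2, column 1; remove 3 from row 2 of P and reverse-bump: 3 enters row 1 and ejects 1. So w(2) = 1. P is now [[3]].
Step i=1: Q has 1 at row 1, column 1; remove that cell from P, ejecting 3. So w(1) = 3. P is now [].

So w = 3 1 5 4 2.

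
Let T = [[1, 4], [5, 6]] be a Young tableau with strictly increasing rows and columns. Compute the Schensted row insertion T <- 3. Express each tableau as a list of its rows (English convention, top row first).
In row 1, 3 replaces 4 (the leftmost entry greater than 3); 4 is bumped to row 2. In row 2, 4 replaces 5 (the leftmost entry greater than 4); 5 is bumped to row 3. 5 starts a new row 3. The new tableau is [[1, 3], [4, 6], [5]].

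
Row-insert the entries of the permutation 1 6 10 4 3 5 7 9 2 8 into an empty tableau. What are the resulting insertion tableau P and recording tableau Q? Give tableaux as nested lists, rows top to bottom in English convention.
Insert each entry of the permutation into P by Schensted row insertion, recording in Q the position of each new cell.

Insert 1: appended to row 1. P = [[1]].
Insert 6: appended to row 1. P = [[1, 6]].
Insert 10: appended to row 1. P = [[1, 6, 10]].
Insert 4: 4 bumps 6 from row 1; 6 starts row 2. P = [[1, 4, 10], [6]].
Insert 3: 3 bumps 4 from row 1; 4 bumps 6 from row 2; 6 starts row 3. P = [[1, 3, 10], [4], [6]].
Insert 5: 5 bumps 10 from row 1; 10 appends to row 2. P = [[1, 3, 5], [4, 10], [6]].
Insert 7: appended to row 1. P = [[1, 3, 5, 7], [4, 10], [6]].
Insert 9: appended to row 1. P = [[1, 3, 5, 7, 9], [4, 10], [6]].
Insert 2: 2 bumps 3 from row 1; 3 bumps 4 from row 2; 4 bumps 6 from row 3; 6 starts row 4. P = [[1, 2, 5, 7, 9], [3, 10], [4], [6]].
Insert 8: 8 bumps 9 from row 1; 9 bumps 10 from row 2; 10 appends to row 3. P = [[1, 2, 5, 7, 8], [3, 9], [4, 10], [6]].

So P = [[1, 2, 5, 7, 8], [3, 9], [4, 10], [6]], Q = [[1, 2, 3, 7, 8], [4, 6], [5, 10], [9]].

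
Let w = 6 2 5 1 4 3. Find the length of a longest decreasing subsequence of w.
4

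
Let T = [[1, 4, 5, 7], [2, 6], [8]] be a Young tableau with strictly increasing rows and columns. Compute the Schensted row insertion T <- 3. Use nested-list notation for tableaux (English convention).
In row 1, 3 replaces 4 (the leftmost entry greater than 3); 4 is bumped to row 2. In row 2, 4 replaces 6 (the leftmost entry greater than 4); 6 is bumped to row 3. In row 3, 6 replaces 8 (the leftmost entry greater than 6); 8 is bumped to row 4. 8 starts a new row 4. The new tableau is [[1, 3, 5, 7], [2, 4], [6], [8]].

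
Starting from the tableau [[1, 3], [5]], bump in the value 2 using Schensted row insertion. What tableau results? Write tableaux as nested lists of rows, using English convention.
[[1, 2], [3], [5]]

In row 1, 2 replaces 3 (the leftmost entry greater than 2); 3 is bumped to row 2. In row 2, 3 replaces 5 (the leftmost entry greater than 3); 5 is bumped to row 3. 5 starts a new row 3. The new tableau is [[1, 2], [3], [5]].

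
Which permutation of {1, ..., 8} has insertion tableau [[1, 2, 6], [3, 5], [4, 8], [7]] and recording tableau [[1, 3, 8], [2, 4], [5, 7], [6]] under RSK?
Reverse the RSK construction: for i from n down to 1, find the cell of Q containing i, remove the entry at that cell from P, and reverse-bump it up through P; the value ejected from row 1 is w(i).

Step i=8: Q has 8 at row 1, column 3; remove that cell from P, ejecting 6. So w(8) = 6. P is now [[1, 2], [3, 5], [4, 8], [7]].
Step i=7: Q has 7 at row 3, column 2; remove 8 from row 3 of P and reverse-bump: 8 enters row 2 and ejects 5; 5 enters row 1 and ejects 2. So w(7) = 2. P is now [[1, 5], [3, 8], [4], [7]].
Step i=6: Q has 6 at row 4, column 1; remove 7 from row 4 of P and reverse-bump: 7 enters row 3 and ejects 4; 4 enters row 2 and ejects 3; 3 enters row 1 and ejects 1. So w(6) = 1. P is now [[3, 5], [4, 8], [7]].
Step i=5: Q has 5 at row 3, column 1; remove 7 from row 3 of P and reverse-bump: 7 enters row 2 and ejects 4; 4 enters row 1 and ejects 3. So w(5) = 3. P is now [[4, 5], [7, 8]].
Step i=4: Q has 4 at row 2, column 2; remove 8 from row 2 of P and reverse-bump: 8 enters row 1 and ejects 5. So w(4) = 5. P is now [[4, 8], [7]].
Step i=3: Q has 3 at row 1, column 2; remove that cell from P, ejecting 8. So w(3) = 8. P is now [[4], [7]].
Step i=2: Q has 2 at row 2, column 1; remove 7 from row 2 of P and reverse-bump: 7 enters row 1 and ejects 4. So w(2) = 4. P is now [[7]].
Step i=1: Q has 1 at row 1, column 1; remove that cell from P, ejecting 7. So w(1) = 7. P is now [].

So w = 7 4 8 5 3 1 2 6.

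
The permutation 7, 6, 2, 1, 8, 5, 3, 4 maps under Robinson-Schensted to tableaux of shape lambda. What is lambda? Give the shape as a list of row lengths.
Row-insert each entry into an empty tableau.

After inserting 7: P = [[7]].
After inserting 6: P = [[6], [7]].
After inserting 2: P = [[2], [6], [7]].
After inserting 1: P = [[1], [2], [6], [7]].
After inserting 8: P = [[1, 8], [2], [6], [7]].
After inserting 5: P = [[1, 5], [2, 8], [6], [7]].
After inserting 3: P = [[1, 3], [2, 5], [6, 8], [7]].
After inserting 4: P = [[1, 3, 4], [2, 5], [6, 8], [7]].

The final insertion tableau P = [[1, 3, 4], [2, 5], [6, 8], [7]] has shape [3, 2, 2, 1].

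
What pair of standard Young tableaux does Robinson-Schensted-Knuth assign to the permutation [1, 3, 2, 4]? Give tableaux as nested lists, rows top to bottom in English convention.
P = [[1, 2, 4], [3]], Q = [[1, 2, 4], [3]]

Insert each entry of the permutation into P by Schensted row insertion, recording in Q the position of each new cell.

After inserting 1: P = [[1]].
After inserting 3: P = [[1, 3]].
After inserting 2: P = [[1, 2], [3]].
After inserting 4: P = [[1, 2, 4], [3]].

So P = [[1, 2, 4], [3]], Q = [[1, 2, 4], [3]].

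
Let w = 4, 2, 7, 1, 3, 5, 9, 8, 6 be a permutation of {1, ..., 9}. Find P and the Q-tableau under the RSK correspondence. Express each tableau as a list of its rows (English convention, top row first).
Insert each entry of the permutation into P by Schensted row insertion, recording in Q the position of each new cell.

Insert 4: appended to row 1. P = [[4]], Q = [[1]].
Insert 2: 2 bumps 4 from row 1; 4 starts row 2. P = [[2], [4]], Q = [[1], [2]].
Insert 7: appended to row 1. P = [[2, 7], [4]], Q = [[1, 3], [2]].
Insert 1: 1 bumps 2 from row 1; 2 bumps 4 from row 2; 4 starts row 3. P = [[1, 7], [2], [4]], Q = [[1, 3], [2], [4]].
Insert 3: 3 bumps 7 from row 1; 7 appends to row 2. P = [[1, 3], [2, 7], [4]], Q = [[1, 3], [2, 5], [4]].
Insert 5: appended to row 1. P = [[1, 3, 5], [2, 7], [4]], Q = [[1, 3, 6], [2, 5], [4]].
Insert 9: appended to row 1. P = [[1, 3, 5, 9], [2, 7], [4]], Q = [[1, 3, 6, 7], [2, 5], [4]].
Insert 8: 8 bumps 9 from row 1; 9 appends to row 2. P = [[1, 3, 5, 8], [2, 7, 9], [4]], Q = [[1, 3, 6, 7], [2, 5, 8], [4]].
Insert 6: 6 bumps 8 from row 1; 8 bumps 9 from row 2; 9 appends to row 3. P = [[1, 3, 5, 6], [2, 7, 8], [4, 9]], Q = [[1, 3, 6, 7], [2, 5, 8], [4, 9]].

So P = [[1, 3, 5, 6], [2, 7, 8], [4, 9]], Q = [[1, 3, 6, 7], [2, 5, 8], [4, 9]].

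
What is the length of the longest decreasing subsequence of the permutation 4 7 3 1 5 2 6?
3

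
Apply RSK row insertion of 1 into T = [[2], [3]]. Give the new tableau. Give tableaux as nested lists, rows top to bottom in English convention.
In row 1, 1 replaces 2 (the leftmost entry greater than 1); 2 is bumped to row 2. In row 2, 2 replaces 3 (the leftmost entry greater than 2); 3 is bumped to row 3. 3 starts a new row 3. The new tableau is [[1], [2], [3]].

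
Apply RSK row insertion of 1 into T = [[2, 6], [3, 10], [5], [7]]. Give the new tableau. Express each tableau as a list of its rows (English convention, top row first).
[[1, 6], [2, 10], [3], [5], [7]]

In row 1, 1 replaces 2 (the leftmost entry greater than 1); 2 is bumped to row 2. In row 2, 2 replaces 3 (the leftmost entry greater than 2); 3 is bumped to row 3. In row 3, 3 replaces 5 (the leftmost entry greater than 3); 5 is bumped to row 4. In row 4, 5 replaces 7 (the leftmost entry greater than 5); 7 is bumped to row 5. 7 starts a new row 5. The new tableau is [[1, 6], [2, 10], [3], [5], [7]].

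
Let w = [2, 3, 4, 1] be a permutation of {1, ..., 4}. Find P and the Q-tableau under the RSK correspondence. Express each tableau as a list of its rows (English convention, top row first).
P = [[1, 3, 4], [2]], Q = [[1, 2, 3], [4]]

Insert each entry of the permutation into P by Schensted row insertion, recording in Q the position of each new cell.

Insert 2: appended to row 1. P = [[2]], Q = [[1]].
Insert 3: appended to row 1. P = [[2, 3]], Q = [[1, 2]].
Insert 4: appended to row 1. P = [[2, 3, 4]], Q = [[1, 2, 3]].
Insert 1: 1 bumps 2 from row 1; 2 starts row 2. P = [[1, 3, 4], [2]], Q = [[1, 2, 3], [4]].

So P = [[1, 3, 4], [2]], Q = [[1, 2, 3], [4]].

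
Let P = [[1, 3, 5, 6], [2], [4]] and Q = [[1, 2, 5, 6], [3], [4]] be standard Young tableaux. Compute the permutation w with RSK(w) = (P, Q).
2 4 3 1 5 6

Reverse RSK: for i = n, n-1, ..., 1, locate i in Q, remove the corresponding corner cell from P, and reverse-bump its entry up through P; the value ejected from row 1 is w(i).

So w = 2 4 3 1 5 6.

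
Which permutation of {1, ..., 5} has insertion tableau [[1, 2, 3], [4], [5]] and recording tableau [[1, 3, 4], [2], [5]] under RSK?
5 1 2 4 3

Reverse RSK: for i = n, n-1, ..., 1, locate i in Q, remove the corresponding corner cell from P, and reverse-bump its entry up through P; the value ejected from row 1 is w(i).

So w = 5 1 2 4 3.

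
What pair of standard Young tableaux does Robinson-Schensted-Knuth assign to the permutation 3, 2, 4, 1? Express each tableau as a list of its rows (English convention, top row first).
Insert each entry of the permutation into P by Schensted row insertion, recording in Q the position of each new cell.

Insert 3: appended to row 1. P = [[3]], Q = [[1]].
Insert 2: 2 bumps 3 from row 1; 3 starts row 2. P = [[2], [3]], Q = [[1], [2]].
Insert 4: appended to row 1. P = [[2, 4], [3]], Q = [[1, 3], [2]].
Insert 1: 1 bumps 2 from row 1; 2 bumps 3 from row 2; 3 starts row 3. P = [[1, 4], [2], [3]], Q = [[1, 3], [2], [4]].

So P = [[1, 4], [2], [3]], Q = [[1, 3], [2], [4]].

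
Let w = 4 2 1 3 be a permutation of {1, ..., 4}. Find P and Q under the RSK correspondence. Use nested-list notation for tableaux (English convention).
Insert each entry of the permutation into P by Schensted row insertion, recording in Q the position of each new cell.

Insert 4: appended to row 1. P = [[4]].
Insert 2: 2 bumps 4 from row 1; 4 starts row 2. P = [[2], [4]].
Insert 1: 1 bumps 2 from row 1; 2 bumps 4 from row 2; 4 starts row 3. P = [[1], [2], [4]].
Insert 3: appended to row 1. P = [[1, 3], [2], [4]].

So P = [[1, 3], [2], [4]], Q = [[1, 4], [2], [3]].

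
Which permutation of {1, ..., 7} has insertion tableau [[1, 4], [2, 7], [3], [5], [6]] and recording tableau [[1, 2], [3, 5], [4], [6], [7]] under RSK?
6 7 5 3 4 2 1

Reverse the RSK construction: for i from n down to 1, find the cell of Q containing i, remove the entry at that cell from P, and reverse-bump it up through P; the value ejected from row 1 is w(i).

Step i=7: Q has 7 at row 5, column 1; remove 6 from row 5 of P and reverse-bump: 6 enters row 4 and ejects 5; 5 enters row 3 and ejects 3; 3 enters row 2 and ejects 2; 2 enters row 1 and ejects 1. So w(7) = 1. P is now [[2, 4], [3, 7], [5], [6]].
Step i=6: Q has 6 at row 4, column 1; remove 6 from row 4 of P and reverse-bump: 6 enters row 3 and ejects 5; 5 enters row 2 and ejects 3; 3 enters row 1 and ejects 2. So w(6) = 2. P is now [[3, 4], [5, 7], [6]].
Step i=5: Q has 5 at row 2, column 2; remove 7 from row 2 of P and reverse-bump: 7 enters row 1 and ejects 4. So w(5) = 4. P is now [[3, 7], [5], [6]].
Step i=4: Q has 4 at row 3, column 1; remove 6 from row 3 of P and reverse-bump: 6 enters row 2 and ejects 5; 5 enters row 1 and ejects 3. So w(4) = 3. P is now [[5, 7], [6]].
Step i=3: Q has 3 at row 2, column 1; remove 6 from row 2 of P and reverse-bump: 6 enters row 1 and ejects 5. So w(3) = 5. P is now [[6, 7]].
Step i=2: Q has 2 at row 1, column 2; remove that cell from P, ejecting 7. So w(2) = 7. P is now [[6]].
Step i=1: Q has 1 at row 1, column 1; remove that cell from P, ejecting 6. So w(1) = 6. P is now [].

So w = 6 7 5 3 4 2 1.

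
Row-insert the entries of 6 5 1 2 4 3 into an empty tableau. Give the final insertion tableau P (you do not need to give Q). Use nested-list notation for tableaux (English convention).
Insert 6: appended to row 1. P = [[6]].
Insert 5: 5 bumps 6 from row 1; 6 starts row 2. P = [[5], [6]].
Insert 1: 1 bumps 5 from row 1; 5 bumps 6 from row 2; 6 starts row 3. P = [[1], [5], [6]].
Insert 2: appended to row 1. P = [[1, 2], [5], [6]].
Insert 4: appended to row 1. P = [[1, 2, 4], [5], [6]].
Insert 3: 3 bumps 4 from row 1; 4 bumps 5 from row 2; 5 bumps 6 from row 3; 6 starts row 4. P = [[1, 2, 3], [4], [5], [6]].

So P = [[1, 2, 3], [4], [5], [6]].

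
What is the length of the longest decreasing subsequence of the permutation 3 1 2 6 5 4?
3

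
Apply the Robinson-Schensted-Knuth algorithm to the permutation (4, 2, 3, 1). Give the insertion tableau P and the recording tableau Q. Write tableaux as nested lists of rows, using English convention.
Insert each entry of the permutation into P by Schensted row insertion, recording in Q the position of each new cell.

After inserting 4: P = [[4]].
After inserting 2: P = [[2], [4]].
After inserting 3: P = [[2, 3], [4]].
After inserting 1: P = [[1, 3], [2], [4]].

So P = [[1, 3], [2], [4]], Q = [[1, 3], [2], [4]].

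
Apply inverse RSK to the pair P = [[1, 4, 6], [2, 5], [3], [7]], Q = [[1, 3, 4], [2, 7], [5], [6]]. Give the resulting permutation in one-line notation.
7 3 5 6 2 1 4

Reverse RSK: for i = n, n-1, ..., 1, locate i in Q, remove the corresponding corner cell from P, and reverse-bump its entry up through P; the value ejected from row 1 is w(i).

So w = 7 3 5 6 2 1 4.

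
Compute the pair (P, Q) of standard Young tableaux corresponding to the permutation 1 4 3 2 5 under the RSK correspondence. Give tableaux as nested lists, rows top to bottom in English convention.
P = [[1, 2, 5], [3], [4]], Q = [[1, 2, 5], [3], [4]]

Insert each entry of the permutation into P by Schensted row insertion, recording in Q the position of each new cell.

Insert 1: appended to row 1. P = [[1]], Q = [[1]].
Insert 4: appended to row 1. P = [[1, 4]], Q = [[1, 2]].
Insert 3: 3 bumps 4 from row 1; 4 starts row 2. P = [[1, 3], [4]], Q = [[1, 2], [3]].
Insert 2: 2 bumps 3 from row 1; 3 bumps 4 from row 2; 4 starts row 3. P = [[1, 2], [3], [4]], Q = [[1, 2], [3], [4]].
Insert 5: appended to row 1. P = [[1, 2, 5], [3], [4]], Q = [[1, 2, 5], [3], [4]].

So P = [[1, 2, 5], [3], [4]], Q = [[1, 2, 5], [3], [4]].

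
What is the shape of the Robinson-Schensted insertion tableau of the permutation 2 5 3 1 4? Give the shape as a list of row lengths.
Row-insert each entry into an empty tableau.

After inserting 2: P = [[2]].
After inserting 5: P = [[2, 5]].
After inserting 3: P = [[2, 3], [5]].
After inserting 1: P = [[1, 3], [2], [5]].
After inserting 4: P = [[1, 3, 4], [2], [5]].

The final insertion tableau P = [[1, 3, 4], [2], [5]] has shape [3, 1, 1].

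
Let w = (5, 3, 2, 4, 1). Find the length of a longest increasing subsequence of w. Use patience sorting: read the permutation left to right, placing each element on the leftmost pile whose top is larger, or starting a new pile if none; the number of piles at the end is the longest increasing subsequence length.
5: new pile. tops = [5]
3: onto pile 1 (replacing 5). tops = [3]
2: onto pile 1 (replacing 3). tops = [2]
4: new pile. tops = [2, 4]
1: onto pile 1 (replacing 2). tops = [1, 4]

2 piles, so the longest increasing subsequence has length 2.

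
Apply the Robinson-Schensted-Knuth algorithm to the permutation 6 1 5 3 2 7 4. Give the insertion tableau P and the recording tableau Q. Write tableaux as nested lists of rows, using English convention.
P = [[1, 2, 4], [3, 7], [5], [6]], Q = [[1, 3, 6], [2, 7], [4], [5]]

Insert each entry of the permutation into P by Schensted row insertion, recording in Q the position of each new cell.

After inserting 6: P = [[6]].
After inserting 1: P = [[1], [6]].
After inserting 5: P = [[1, 5], [6]].
After inserting 3: P = [[1, 3], [5], [6]].
After inserting 2: P = [[1, 2], [3], [5], [6]].
After inserting 7: P = [[1, 2, 7], [3], [5], [6]].
After inserting 4: P = [[1, 2, 4], [3, 7], [5], [6]].

So P = [[1, 2, 4], [3, 7], [5], [6]], Q = [[1, 3, 6], [2, 7], [4], [5]].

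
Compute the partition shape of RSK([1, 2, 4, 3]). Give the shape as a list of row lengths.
Row-insert each entry into an empty tableau.

After inserting 1: P = [[1]].
After inserting 2: P = [[1, 2]].
After inserting 4: P = [[1, 2, 4]].
After inserting 3: P = [[1, 2, 3], [4]].

The final insertion tableau P = [[1, 2, 3], [4]] has shape [3, 1].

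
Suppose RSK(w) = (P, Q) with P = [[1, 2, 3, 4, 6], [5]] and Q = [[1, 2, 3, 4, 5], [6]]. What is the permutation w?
Reverse the RSK construction: for i from n down to 1, find the cell of Q containing i, remove the entry at that cell from P, and reverse-bump it up through P; the value ejected from row 1 is w(i).

Step i=6: Q has 6 at row 2, column 1; remove 5 from row 2 of P and reverse-bump: 5 enters row 1 and ejects 4. So w(6) = 4. P is now [[1, 2, 3, 5, 6]].
Step i=5: Q has 5 at row 1, column 5; remove that cell from P, ejecting 6. So w(5) = 6. P is now [[1, 2, 3, 5]].
Step i=4: Q has 4 at row 1, column 4; remove that cell from P, ejecting 5. So w(4) = 5. P is now [[1, 2, 3]].
Step i=3: Q has 3 at row 1, column 3; remove that cell from P, ejecting 3. So w(3) = 3. P is now [[1, 2]].
Step i=2: Q has 2 at row 1, column 2; remove that cell from P, ejecting 2. So w(2) = 2. P is now [[1]].
Step i=1: Q has 1 at row 1, column 1; remove that cell from P, ejecting 1. So w(1) = 1. P is now [].

So w = 1 2 3 5 6 4.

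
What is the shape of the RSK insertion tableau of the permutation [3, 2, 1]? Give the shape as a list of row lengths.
Row-insert each entry into an empty tableau.

After inserting 3: P = [[3]].
After inserting 2: P = [[2], [3]].
After inserting 1: P = [[1], [2], [3]].

The final insertion tableau P = [[1], [2], [3]] has shape [1, 1, 1].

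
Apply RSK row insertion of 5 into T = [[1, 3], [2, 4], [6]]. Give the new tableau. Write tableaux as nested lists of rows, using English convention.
[[1, 3, 5], [2, 4], [6]]

5 is larger than every entry of row 1, so it is appended to row 1. The new tableau is [[1, 3, 5], [2, 4], [6]].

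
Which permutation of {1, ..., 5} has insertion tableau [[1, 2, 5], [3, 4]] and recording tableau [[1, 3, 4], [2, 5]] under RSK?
3 1 4 5 2

Reverse the RSK construction: for i from n down to 1, find the cell of Q containing i, remove the entry at that cell from P, and reverse-bump it up through P; the value ejected from row 1 is w(i).

Step i=5: Q has 5 at row 2, column 2; remove 4 from row 2 of P and reverse-bump: 4 enters row 1 and ejects 2. So w(5) = 2. P is now [[1, 4, 5], [3]].
Step i=4: Q has 4 at row 1, column 3; remove that cell from P, ejecting 5. So w(4) = 5. P is now [[1, 4], [3]].
Step i=3: Q has 3 at row 1, column 2; remove that cell from P, ejecting 4. So w(3) = 4. P is now [[1], [3]].
Step i=2: Q has 2 at row 2, column 1; remove 3 from row 2 of P and reverse-bump: 3 enters row 1 and ejects 1. So w(2) = 1. P is now [[3]].
Step i=1: Q has 1 at row 1, column 1; remove that cell from P, ejecting 3. So w(1) = 3. P is now [].

So w = 3 1 4 5 2.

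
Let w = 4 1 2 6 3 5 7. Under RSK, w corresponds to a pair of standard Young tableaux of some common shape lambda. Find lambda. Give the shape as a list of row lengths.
RSK row insertion gives P = [[1, 2, 3, 5, 7], [4, 6]], which has shape [5, 2].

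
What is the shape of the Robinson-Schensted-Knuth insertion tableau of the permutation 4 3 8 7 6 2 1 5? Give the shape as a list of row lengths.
[2, 2, 2, 1, 1]

Row-insert each entry into an empty tableau.

After inserting 4: P = [[4]].
After inserting 3: P = [[3], [4]].
After inserting 8: P = [[3, 8], [4]].
After inserting 7: P = [[3, 7], [4, 8]].
After inserting 6: P = [[3, 6], [4, 7], [8]].
After inserting 2: P = [[2, 6], [3, 7], [4], [8]].
After inserting 1: P = [[1, 6], [2, 7], [3], [4], [8]].
After inserting 5: P = [[1, 5], [2, 6], [3, 7], [4], [8]].

The final insertion tableau P = [[1, 5], [2, 6], [3, 7], [4], [8]] has shape [2, 2, 2, 1, 1].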